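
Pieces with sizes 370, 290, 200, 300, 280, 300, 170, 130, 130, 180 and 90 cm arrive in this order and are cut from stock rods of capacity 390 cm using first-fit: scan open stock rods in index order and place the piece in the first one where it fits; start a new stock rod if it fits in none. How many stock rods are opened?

  370 → stock rod 1 (new)  [load 370/390]
  290 → stock rod 2 (new)  [load 290/390]
  200 → stock rod 3 (new)  [load 200/390]
  300 → stock rod 4 (new)  [load 300/390]
  280 → stock rod 5 (new)  [load 280/390]
  300 → stock rod 6 (new)  [load 300/390]
  170 → stock rod 3  [load 370/390]
  130 → stock rod 7 (new)  [load 130/390]
  130 → stock rod 7  [load 260/390]
  180 → stock rod 8 (new)  [load 180/390]
  90 → stock rod 2  [load 380/390]
8 stock rods opened.

8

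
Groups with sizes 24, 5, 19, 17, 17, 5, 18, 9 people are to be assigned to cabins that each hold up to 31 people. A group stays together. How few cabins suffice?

Total = 24 + 19 + 18 + 17 + 17 + 9 + 5 + 5 = 114 people.
Lower bound: ⌈114/31⌉ = 4 cabins.
Also, 5 groups each exceed 31/2 people, and no two of those can share a cabin, so at least 5 cabins are needed.
A packing using 5 cabins:
  cabin 1: 24 + 5 = 29
  cabin 2: 19 + 9 = 28
  cabin 3: 18 + 5 = 23
  cabin 4: 17 = 17
  cabin 5: 17 = 17
This matches the lower bound, so 5 is optimal.

5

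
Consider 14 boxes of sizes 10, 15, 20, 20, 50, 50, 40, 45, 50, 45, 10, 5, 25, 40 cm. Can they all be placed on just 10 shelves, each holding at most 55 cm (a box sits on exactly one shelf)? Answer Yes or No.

Yes

A valid assignment using 9 shelves:
  shelf 1: 50 + 5 = 55
  shelf 2: 50 = 50
  shelf 3: 50 = 50
  shelf 4: 45 + 10 = 55
  shelf 5: 45 + 10 = 55
  shelf 6: 40 + 15 = 55
  shelf 7: 40 = 40
  shelf 8: 25 + 20 = 45
  shelf 9: 20 = 20
That uses only 9 ≤ 10, so 10 shelves are enough.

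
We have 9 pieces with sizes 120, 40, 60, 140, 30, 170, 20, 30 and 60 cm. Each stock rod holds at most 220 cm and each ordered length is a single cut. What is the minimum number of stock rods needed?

4

Total = 170 + 140 + 120 + 60 + 60 + 40 + 30 + 30 + 20 = 670 cm.
Lower bound: ⌈670/220⌉ = 4 stock rods.
A packing using 4 stock rods:
  stock rod 1: 170 + 40 = 210
  stock rod 2: 140 + 60 + 20 = 220
  stock rod 3: 120 + 60 + 30 = 210
  stock rod 4: 30 = 30
This matches the lower bound, so 4 is optimal.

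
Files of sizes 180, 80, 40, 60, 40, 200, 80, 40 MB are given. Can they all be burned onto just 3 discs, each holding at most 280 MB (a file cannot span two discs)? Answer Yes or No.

Yes

A valid assignment using 3 discs:
  disc 1: 200 + 80 = 280
  disc 2: 180 + 80 = 260
  disc 3: 60 + 40 + 40 + 40 = 180
Every load is within 280 MB, so 3 discs suffice.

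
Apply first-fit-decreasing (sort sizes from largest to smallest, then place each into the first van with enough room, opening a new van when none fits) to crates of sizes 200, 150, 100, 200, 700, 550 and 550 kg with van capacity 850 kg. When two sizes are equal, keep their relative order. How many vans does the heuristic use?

Sorted descending: 700, 550, 550, 200, 200, 150, 100.
  700 → van 1 (new)  [load 700/850]
  550 → van 2 (new)  [load 550/850]
  550 → van 3 (new)  [load 550/850]
  200 → van 2  [load 750/850]
  200 → van 3  [load 750/850]
  150 → van 1  [load 850/850]
  100 → van 2  [load 850/850]
3 vans opened.

3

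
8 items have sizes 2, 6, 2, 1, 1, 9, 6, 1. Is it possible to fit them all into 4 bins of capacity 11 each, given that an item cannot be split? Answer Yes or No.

A valid assignment using 3 bins:
  bin 1: 9 + 2 = 11
  bin 2: 6 + 2 + 1 + 1 + 1 = 11
  bin 3: 6 = 6
That uses only 3 ≤ 4, so 4 bins are enough.

Yes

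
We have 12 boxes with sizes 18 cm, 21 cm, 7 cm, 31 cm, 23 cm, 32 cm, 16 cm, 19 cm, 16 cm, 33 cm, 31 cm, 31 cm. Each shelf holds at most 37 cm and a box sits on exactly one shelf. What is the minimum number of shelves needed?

9

Total = 33 + 32 + 31 + 31 + 31 + 23 + 21 + 19 + 18 + 16 + 16 + 7 = 278 cm.
Lower bound: ⌈278/37⌉ = 8 shelves.
A packing using 9 shelves:
  shelf 1: 33 = 33
  shelf 2: 32 = 32
  shelf 3: 31 = 31
  shelf 4: 31 = 31
  shelf 5: 31 = 31
  shelf 6: 23 + 7 = 30
  shelf 7: 21 + 16 = 37
  shelf 8: 19 + 18 = 37
  shelf 9: 16 = 16
No arrangement into 8 shelves stays within capacity, so 9 is optimal.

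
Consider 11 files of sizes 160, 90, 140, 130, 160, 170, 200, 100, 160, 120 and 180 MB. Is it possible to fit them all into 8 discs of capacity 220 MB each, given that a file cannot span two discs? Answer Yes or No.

Total = 1610 MB; ⌈1610/220⌉ = 8.
9 files each exceed half the capacity and cannot share a disc, forcing at least 9 discs.
At least 9 discs are required, but only 8 are allowed.

No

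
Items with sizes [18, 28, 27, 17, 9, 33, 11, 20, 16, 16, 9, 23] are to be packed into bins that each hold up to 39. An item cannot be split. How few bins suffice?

7

Total = 33 + 28 + 27 + 23 + 20 + 18 + 17 + 16 + 16 + 11 + 9 + 9 = 227.
Lower bound: ⌈227/39⌉ = 6 bins.
A packing using 7 bins:
  bin 1: 33 = 33
  bin 2: 28 + 11 = 39
  bin 3: 27 + 9 = 36
  bin 4: 23 + 16 = 39
  bin 5: 20 + 18 = 38
  bin 6: 17 + 16 = 33
  bin 7: 9 = 9
No arrangement into 6 bins stays within capacity, so 7 is optimal.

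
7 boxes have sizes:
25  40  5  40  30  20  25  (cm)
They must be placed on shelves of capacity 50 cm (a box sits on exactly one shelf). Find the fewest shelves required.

4

Total = 40 + 40 + 30 + 25 + 25 + 20 + 5 = 185 cm.
Lower bound: ⌈185/50⌉ = 4 shelves.
A packing using 4 shelves:
  shelf 1: 40 + 5 = 45
  shelf 2: 40 = 40
  shelf 3: 30 + 20 = 50
  shelf 4: 25 + 25 = 50
This matches the lower bound, so 4 is optimal.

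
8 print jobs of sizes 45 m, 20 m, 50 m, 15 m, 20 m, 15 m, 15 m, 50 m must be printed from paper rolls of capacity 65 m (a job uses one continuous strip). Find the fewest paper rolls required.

Total = 50 + 50 + 45 + 20 + 20 + 15 + 15 + 15 = 230 m.
Lower bound: ⌈230/65⌉ = 4 paper rolls.
A packing using 4 paper rolls:
  roll 1: 50 + 15 = 65
  roll 2: 50 + 15 = 65
  roll 3: 45 + 20 = 65
  roll 4: 20 + 15 = 35
This matches the lower bound, so 4 is optimal.

4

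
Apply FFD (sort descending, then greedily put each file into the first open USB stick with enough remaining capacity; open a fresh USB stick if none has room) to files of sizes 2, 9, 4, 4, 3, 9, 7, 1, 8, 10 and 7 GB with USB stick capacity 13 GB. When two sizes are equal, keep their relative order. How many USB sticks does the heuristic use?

Sorted descending: 10, 9, 9, 8, 7, 7, 4, 4, 3, 2, 1.
  10 → USB stick 1 (new)  [load 10/13]
  9 → USB stick 2 (new)  [load 9/13]
  9 → USB stick 3 (new)  [load 9/13]
  8 → USB stick 4 (new)  [load 8/13]
  7 → USB stick 5 (new)  [load 7/13]
  7 → USB stick 6 (new)  [load 7/13]
  4 → USB stick 2  [load 13/13]
  4 → USB stick 3  [load 13/13]
  3 → USB stick 1  [load 13/13]
  2 → USB stick 4  [load 10/13]
  1 → USB stick 4  [load 11/13]
6 USB sticks opened.

6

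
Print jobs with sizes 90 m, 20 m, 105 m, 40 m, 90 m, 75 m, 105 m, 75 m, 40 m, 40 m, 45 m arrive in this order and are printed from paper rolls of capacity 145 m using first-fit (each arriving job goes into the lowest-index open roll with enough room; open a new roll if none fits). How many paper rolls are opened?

6

  90 → roll 1 (new)  [load 90/145]
  20 → roll 1  [load 110/145]
  105 → roll 2 (new)  [load 105/145]
  40 → roll 2  [load 145/145]
  90 → roll 3 (new)  [load 90/145]
  75 → roll 4 (new)  [load 75/145]
  105 → roll 5 (new)  [load 105/145]
  75 → roll 6 (new)  [load 75/145]
  40 → roll 3  [load 130/145]
  40 → roll 4  [load 115/145]
  45 → roll 6  [load 120/145]
6 paper rolls opened.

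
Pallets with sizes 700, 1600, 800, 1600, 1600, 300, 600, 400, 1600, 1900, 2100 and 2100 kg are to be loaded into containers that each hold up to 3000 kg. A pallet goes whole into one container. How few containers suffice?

7

Total = 2100 + 2100 + 1900 + 1600 + 1600 + 1600 + 1600 + 800 + 700 + 600 + 400 + 300 = 15300 kg.
Lower bound: ⌈15300/3000⌉ = 6 containers.
Also, 7 pallets each exceed 1500 kg, and no two of those can share a container, so at least 7 containers are needed.
A packing using 7 containers:
  container 1: 2100 + 800 = 2900
  container 2: 2100 + 700 = 2800
  container 3: 1900 + 600 + 400 = 2900
  container 4: 1600 + 300 = 1900
  container 5: 1600 = 1600
  container 6: 1600 = 1600
  container 7: 1600 = 1600
This matches the lower bound, so 7 is optimal.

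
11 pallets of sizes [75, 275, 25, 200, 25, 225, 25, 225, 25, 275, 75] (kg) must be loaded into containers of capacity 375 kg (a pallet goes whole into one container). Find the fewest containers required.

Total = 275 + 275 + 225 + 225 + 200 + 75 + 75 + 25 + 25 + 25 + 25 = 1450 kg.
Lower bound: ⌈1450/375⌉ = 4 containers.
Also, 5 pallets each exceed 375/2 kg, and no two of those can share a container, so at least 5 containers are needed.
A packing using 5 containers:
  container 1: 275 + 75 + 25 = 375
  container 2: 275 + 75 + 25 = 375
  container 3: 225 + 25 + 25 = 275
  container 4: 225 = 225
  container 5: 200 = 200
This matches the lower bound, so 5 is optimal.

5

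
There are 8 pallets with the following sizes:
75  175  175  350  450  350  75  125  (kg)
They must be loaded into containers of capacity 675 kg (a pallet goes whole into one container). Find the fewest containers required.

Total = 450 + 350 + 350 + 175 + 175 + 125 + 75 + 75 = 1775 kg.
Lower bound: ⌈1775/675⌉ = 3 containers.
A packing using 3 containers:
  container 1: 450 + 175 = 625
  container 2: 350 + 175 + 125 = 650
  container 3: 350 + 75 + 75 = 500
This matches the lower bound, so 3 is optimal.

3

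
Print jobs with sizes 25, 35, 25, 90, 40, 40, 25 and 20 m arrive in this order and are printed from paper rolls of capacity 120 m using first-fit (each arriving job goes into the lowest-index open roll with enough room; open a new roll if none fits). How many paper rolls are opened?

  25 → roll 1 (new)  [load 25/120]
  35 → roll 1  [load 60/120]
  25 → roll 1  [load 85/120]
  90 → roll 2 (new)  [load 90/120]
  40 → roll 3 (new)  [load 40/120]
  40 → roll 3  [load 80/120]
  25 → roll 1  [load 110/120]
  20 → roll 2  [load 110/120]
3 paper rolls opened.

3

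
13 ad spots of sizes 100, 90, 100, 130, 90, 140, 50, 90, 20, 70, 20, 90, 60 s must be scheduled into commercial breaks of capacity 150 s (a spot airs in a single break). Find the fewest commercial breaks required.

Total = 140 + 130 + 100 + 100 + 90 + 90 + 90 + 90 + 70 + 60 + 50 + 20 + 20 = 1050 s.
Lower bound: ⌈1050/150⌉ = 7 commercial breaks.
Also, 8 ad spots each exceed 75 s, and no two of those can share a break, so at least 8 commercial breaks are needed.
A packing using 9 commercial breaks:
  break 1: 140 = 140
  break 2: 130 + 20 = 150
  break 3: 100 + 50 = 150
  break 4: 100 + 20 = 120
  break 5: 90 + 60 = 150
  break 6: 90 = 90
  break 7: 90 = 90
  break 8: 90 = 90
  break 9: 70 = 70
No arrangement into 8 commercial breaks stays within capacity, so 9 is optimal.

9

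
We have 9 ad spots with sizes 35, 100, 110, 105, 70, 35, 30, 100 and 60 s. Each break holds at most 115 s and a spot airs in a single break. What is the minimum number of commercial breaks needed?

Total = 110 + 105 + 100 + 100 + 70 + 60 + 35 + 35 + 30 = 645 s.
Lower bound: ⌈645/115⌉ = 6 commercial breaks.
A packing using 7 commercial breaks:
  break 1: 110 = 110
  break 2: 105 = 105
  break 3: 100 = 100
  break 4: 100 = 100
  break 5: 70 + 35 = 105
  break 6: 60 + 35 = 95
  break 7: 30 = 30
No arrangement into 6 commercial breaks stays within capacity, so 7 is optimal.

7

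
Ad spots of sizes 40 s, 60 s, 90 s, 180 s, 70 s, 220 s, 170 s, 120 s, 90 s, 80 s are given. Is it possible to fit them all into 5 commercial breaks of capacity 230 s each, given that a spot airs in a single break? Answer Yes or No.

Total = 1120 s; ⌈1120/230⌉ = 5.
The bound of 5 does not rule out 5, but exhaustive search shows no assignment into 5 commercial breaks of capacity 230 s exists — the minimum is 6.

No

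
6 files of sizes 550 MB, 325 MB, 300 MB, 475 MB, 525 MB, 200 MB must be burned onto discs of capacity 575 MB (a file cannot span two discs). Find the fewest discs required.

Total = 550 + 525 + 475 + 325 + 300 + 200 = 2375 MB.
Lower bound: ⌈2375/575⌉ = 5 discs.
A packing using 5 discs:
  disc 1: 550 = 550
  disc 2: 525 = 525
  disc 3: 475 = 475
  disc 4: 325 + 200 = 525
  disc 5: 300 = 300
This matches the lower bound, so 5 is optimal.

5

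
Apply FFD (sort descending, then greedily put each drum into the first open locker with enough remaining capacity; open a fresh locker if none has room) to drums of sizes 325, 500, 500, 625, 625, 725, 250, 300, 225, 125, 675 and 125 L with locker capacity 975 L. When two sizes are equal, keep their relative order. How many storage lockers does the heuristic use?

Sorted descending: 725, 675, 625, 625, 500, 500, 325, 300, 250, 225, 125, 125.
  725 → locker 1 (new)  [load 725/975]
  675 → locker 2 (new)  [load 675/975]
  625 → locker 3 (new)  [load 625/975]
  625 → locker 4 (new)  [load 625/975]
  500 → locker 5 (new)  [load 500/975]
  500 → locker 6 (new)  [load 500/975]
  325 → locker 3  [load 950/975]
  300 → locker 2  [load 975/975]
  250 → locker 1  [load 975/975]
  225 → locker 4  [load 850/975]
  125 → locker 4  [load 975/975]
  125 → locker 5  [load 625/975]
6 storage lockers opened.

6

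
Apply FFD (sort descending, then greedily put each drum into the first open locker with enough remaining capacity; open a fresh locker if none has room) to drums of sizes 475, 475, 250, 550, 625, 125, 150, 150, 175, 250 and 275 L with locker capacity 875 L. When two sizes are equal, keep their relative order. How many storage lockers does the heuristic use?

Sorted descending: 625, 550, 475, 475, 275, 250, 250, 175, 150, 150, 125.
  625 → locker 1 (new)  [load 625/875]
  550 → locker 2 (new)  [load 550/875]
  475 → locker 3 (new)  [load 475/875]
  475 → locker 4 (new)  [load 475/875]
  275 → locker 2  [load 825/875]
  250 → locker 1  [load 875/875]
  250 → locker 3  [load 725/875]
  175 → locker 4  [load 650/875]
  150 → locker 3  [load 875/875]
  150 → locker 4  [load 800/875]
  125 → locker 5 (new)  [load 125/875]
5 storage lockers opened.

5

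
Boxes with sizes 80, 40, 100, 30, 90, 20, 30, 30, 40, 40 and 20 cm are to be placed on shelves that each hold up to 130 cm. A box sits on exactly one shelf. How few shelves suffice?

4

Total = 100 + 90 + 80 + 40 + 40 + 40 + 30 + 30 + 30 + 20 + 20 = 520 cm.
Lower bound: ⌈520/130⌉ = 4 shelves.
A packing using 4 shelves:
  shelf 1: 100 + 30 = 130
  shelf 2: 90 + 40 = 130
  shelf 3: 80 + 30 + 20 = 130
  shelf 4: 40 + 40 + 30 + 20 = 130
This matches the lower bound, so 4 is optimal.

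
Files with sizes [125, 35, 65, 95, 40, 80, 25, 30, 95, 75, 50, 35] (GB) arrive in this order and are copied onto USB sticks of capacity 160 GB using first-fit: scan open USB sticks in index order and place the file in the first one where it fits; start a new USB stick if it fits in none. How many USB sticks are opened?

5

  125 → USB stick 1 (new)  [load 125/160]
  35 → USB stick 1  [load 160/160]
  65 → USB stick 2 (new)  [load 65/160]
  95 → USB stick 2  [load 160/160]
  40 → USB stick 3 (new)  [load 40/160]
  80 → USB stick 3  [load 120/160]
  25 → USB stick 3  [load 145/160]
  30 → USB stick 4 (new)  [load 30/160]
  95 → USB stick 4  [load 125/160]
  75 → USB stick 5 (new)  [load 75/160]
  50 → USB stick 5  [load 125/160]
  35 → USB stick 4  [load 160/160]
5 USB sticks opened.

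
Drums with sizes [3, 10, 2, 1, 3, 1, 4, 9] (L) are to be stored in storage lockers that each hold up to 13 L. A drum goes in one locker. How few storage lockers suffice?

3

Total = 10 + 9 + 4 + 3 + 3 + 2 + 1 + 1 = 33 L.
Lower bound: ⌈33/13⌉ = 3 storage lockers.
A packing using 3 storage lockers:
  locker 1: 10 + 3 = 13
  locker 2: 9 + 4 = 13
  locker 3: 3 + 2 + 1 + 1 = 7
This matches the lower bound, so 3 is optimal.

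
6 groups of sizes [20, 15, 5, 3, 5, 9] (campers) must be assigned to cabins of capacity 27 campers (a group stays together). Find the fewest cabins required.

Total = 20 + 15 + 9 + 5 + 5 + 3 = 57 campers.
Lower bound: ⌈57/27⌉ = 3 cabins.
A packing using 3 cabins:
  cabin 1: 20 + 5 = 25
  cabin 2: 15 + 9 + 3 = 27
  cabin 3: 5 = 5
This matches the lower bound, so 3 is optimal.

3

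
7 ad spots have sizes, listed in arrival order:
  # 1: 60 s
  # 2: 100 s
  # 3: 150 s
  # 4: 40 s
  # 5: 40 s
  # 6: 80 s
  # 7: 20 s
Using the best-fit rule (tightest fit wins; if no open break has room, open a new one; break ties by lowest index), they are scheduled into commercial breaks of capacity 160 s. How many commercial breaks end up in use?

  60 → break 1 (new)  [load 60/160]
  100 → break 1  [load 160/160]
  150 → break 2 (new)  [load 150/160]
  40 → break 3 (new)  [load 40/160]
  40 → break 3  [load 80/160]
  80 → break 3  [load 160/160]
  20 → break 4 (new)  [load 20/160]
4 commercial breaks opened.

4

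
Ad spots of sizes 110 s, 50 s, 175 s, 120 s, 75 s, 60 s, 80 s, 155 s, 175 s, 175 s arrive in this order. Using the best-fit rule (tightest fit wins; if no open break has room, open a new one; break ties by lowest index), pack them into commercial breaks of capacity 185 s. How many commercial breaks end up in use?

7

  110 → break 1 (new)  [load 110/185]
  50 → break 1  [load 160/185]
  175 → break 2 (new)  [load 175/185]
  120 → break 3 (new)  [load 120/185]
  75 → break 4 (new)  [load 75/185]
  60 → break 3  [load 180/185]
  80 → break 4  [load 155/185]
  155 → break 5 (new)  [load 155/185]
  175 → break 6 (new)  [load 175/185]
  175 → break 7 (new)  [load 175/185]
7 commercial breaks opened.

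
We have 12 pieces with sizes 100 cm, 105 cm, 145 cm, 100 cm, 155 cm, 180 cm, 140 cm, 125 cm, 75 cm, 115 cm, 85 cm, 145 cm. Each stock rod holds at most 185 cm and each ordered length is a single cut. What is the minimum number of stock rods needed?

10

Total = 180 + 155 + 145 + 145 + 140 + 125 + 115 + 105 + 100 + 100 + 85 + 75 = 1470 cm.
Lower bound: ⌈1470/185⌉ = 8 stock rods.
Also, 10 pieces each exceed 185/2 cm, and no two of those can share a stock rod, so at least 10 stock rods are needed.
A packing using 10 stock rods:
  stock rod 1: 180 = 180
  stock rod 2: 155 = 155
  stock rod 3: 145 = 145
  stock rod 4: 145 = 145
  stock rod 5: 140 = 140
  stock rod 6: 125 = 125
  stock rod 7: 115 = 115
  stock rod 8: 105 + 75 = 180
  stock rod 9: 100 + 85 = 185
  stock rod 10: 100 = 100
This matches the lower bound, so 10 is optimal.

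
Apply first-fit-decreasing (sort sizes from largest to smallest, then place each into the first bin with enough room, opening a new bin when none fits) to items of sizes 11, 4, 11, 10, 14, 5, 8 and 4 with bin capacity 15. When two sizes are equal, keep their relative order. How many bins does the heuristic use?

Sorted descending: 14, 11, 11, 10, 8, 5, 4, 4.
  14 → bin 1 (new)  [load 14/15]
  11 → bin 2 (new)  [load 11/15]
  11 → bin 3 (new)  [load 11/15]
  10 → bin 4 (new)  [load 10/15]
  8 → bin 5 (new)  [load 8/15]
  5 → bin 4  [load 15/15]
  4 → bin 2  [load 15/15]
  4 → bin 3  [load 15/15]
5 bins opened.

5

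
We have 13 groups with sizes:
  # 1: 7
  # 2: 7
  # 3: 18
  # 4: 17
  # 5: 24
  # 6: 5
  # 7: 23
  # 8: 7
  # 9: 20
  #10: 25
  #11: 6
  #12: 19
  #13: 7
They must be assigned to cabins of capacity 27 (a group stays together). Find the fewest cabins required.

8

Total = 25 + 24 + 23 + 20 + 19 + 18 + 17 + 7 + 7 + 7 + 7 + 6 + 5 = 185.
Lower bound: ⌈185/27⌉ = 7 cabins.
A packing using 8 cabins:
  cabin 1: 25 = 25
  cabin 2: 24 = 24
  cabin 3: 23 = 23
  cabin 4: 20 + 7 = 27
  cabin 5: 19 + 7 = 26
  cabin 6: 18 + 7 = 25
  cabin 7: 17 + 7 = 24
  cabin 8: 6 + 5 = 11
No arrangement into 7 cabins stays within capacity, so 8 is optimal.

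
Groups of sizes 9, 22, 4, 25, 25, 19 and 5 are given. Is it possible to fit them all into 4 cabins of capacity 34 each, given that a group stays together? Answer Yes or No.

Yes

A valid assignment using 4 cabins:
  cabin 1: 25 + 9 = 34
  cabin 2: 25 + 5 + 4 = 34
  cabin 3: 22 = 22
  cabin 4: 19 = 19
Every load is within 34, so 4 cabins suffice.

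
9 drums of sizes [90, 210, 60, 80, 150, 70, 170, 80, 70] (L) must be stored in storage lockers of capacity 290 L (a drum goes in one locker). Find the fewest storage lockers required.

4

Total = 210 + 170 + 150 + 90 + 80 + 80 + 70 + 70 + 60 = 980 L.
Lower bound: ⌈980/290⌉ = 4 storage lockers.
A packing using 4 storage lockers:
  locker 1: 210 + 80 = 290
  locker 2: 170 + 90 = 260
  locker 3: 150 + 80 + 60 = 290
  locker 4: 70 + 70 = 140
This matches the lower bound, so 4 is optimal.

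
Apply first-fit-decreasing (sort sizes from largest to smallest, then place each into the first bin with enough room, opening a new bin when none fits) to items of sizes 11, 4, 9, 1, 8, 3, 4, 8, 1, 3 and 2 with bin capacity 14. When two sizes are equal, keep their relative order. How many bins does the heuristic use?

Sorted descending: 11, 9, 8, 8, 4, 4, 3, 3, 2, 1, 1.
  11 → bin 1 (new)  [load 11/14]
  9 → bin 2 (new)  [load 9/14]
  8 → bin 3 (new)  [load 8/14]
  8 → bin 4 (new)  [load 8/14]
  4 → bin 2  [load 13/14]
  4 → bin 3  [load 12/14]
  3 → bin 1  [load 14/14]
  3 → bin 4  [load 11/14]
  2 → bin 3  [load 14/14]
  1 → bin 2  [load 14/14]
  1 → bin 4  [load 12/14]
4 bins opened.

4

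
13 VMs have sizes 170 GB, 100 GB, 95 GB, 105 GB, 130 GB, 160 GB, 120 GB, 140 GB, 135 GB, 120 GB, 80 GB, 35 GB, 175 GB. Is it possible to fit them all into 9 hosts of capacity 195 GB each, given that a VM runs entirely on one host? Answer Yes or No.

No

Total = 1565 GB; ⌈1565/195⌉ = 9.
10 VMs each exceed half the capacity and cannot share a host, forcing at least 10 hosts.
At least 10 hosts are required, but only 9 are allowed.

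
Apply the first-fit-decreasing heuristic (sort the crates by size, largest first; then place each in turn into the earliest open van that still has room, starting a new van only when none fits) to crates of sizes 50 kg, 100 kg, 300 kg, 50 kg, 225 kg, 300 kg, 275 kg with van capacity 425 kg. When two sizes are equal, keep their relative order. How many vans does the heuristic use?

4

Sorted descending: 300, 300, 275, 225, 100, 50, 50.
  300 → van 1 (new)  [load 300/425]
  300 → van 2 (new)  [load 300/425]
  275 → van 3 (new)  [load 275/425]
  225 → van 4 (new)  [load 225/425]
  100 → van 1  [load 400/425]
  50 → van 2  [load 350/425]
  50 → van 2  [load 400/425]
4 vans opened.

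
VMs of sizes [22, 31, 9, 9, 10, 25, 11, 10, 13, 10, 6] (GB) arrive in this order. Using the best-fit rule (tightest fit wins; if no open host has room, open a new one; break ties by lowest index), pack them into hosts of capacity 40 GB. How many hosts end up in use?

5

  22 → host 1 (new)  [load 22/40]
  31 → host 2 (new)  [load 31/40]
  9 → host 2  [load 40/40]
  9 → host 1  [load 31/40]
  10 → host 3 (new)  [load 10/40]
  25 → host 3  [load 35/40]
  11 → host 4 (new)  [load 11/40]
  10 → host 4  [load 21/40]
  13 → host 4  [load 34/40]
  10 → host 5 (new)  [load 10/40]
  6 → host 4  [load 40/40]
5 hosts opened.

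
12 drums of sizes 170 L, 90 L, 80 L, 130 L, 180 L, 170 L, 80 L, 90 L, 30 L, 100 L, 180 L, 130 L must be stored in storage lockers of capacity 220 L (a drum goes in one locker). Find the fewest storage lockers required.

8

Total = 180 + 180 + 170 + 170 + 130 + 130 + 100 + 90 + 90 + 80 + 80 + 30 = 1430 L.
Lower bound: ⌈1430/220⌉ = 7 storage lockers.
A packing using 8 storage lockers:
  locker 1: 180 + 30 = 210
  locker 2: 180 = 180
  locker 3: 170 = 170
  locker 4: 170 = 170
  locker 5: 130 + 90 = 220
  locker 6: 130 + 90 = 220
  locker 7: 100 + 80 = 180
  locker 8: 80 = 80
No arrangement into 7 storage lockers stays within capacity, so 8 is optimal.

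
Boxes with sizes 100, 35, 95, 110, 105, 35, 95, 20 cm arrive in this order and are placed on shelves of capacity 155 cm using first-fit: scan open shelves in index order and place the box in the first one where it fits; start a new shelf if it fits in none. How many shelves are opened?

  100 → shelf 1 (new)  [load 100/155]
  35 → shelf 1  [load 135/155]
  95 → shelf 2 (new)  [load 95/155]
  110 → shelf 3 (new)  [load 110/155]
  105 → shelf 4 (new)  [load 105/155]
  35 → shelf 2  [load 130/155]
  95 → shelf 5 (new)  [load 95/155]
  20 → shelf 1  [load 155/155]
5 shelves opened.

5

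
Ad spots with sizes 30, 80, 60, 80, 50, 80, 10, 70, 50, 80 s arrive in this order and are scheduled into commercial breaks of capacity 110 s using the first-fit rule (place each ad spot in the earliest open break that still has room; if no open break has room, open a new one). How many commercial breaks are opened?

7

  30 → break 1 (new)  [load 30/110]
  80 → break 1  [load 110/110]
  60 → break 2 (new)  [load 60/110]
  80 → break 3 (new)  [load 80/110]
  50 → break 2  [load 110/110]
  80 → break 4 (new)  [load 80/110]
  10 → break 3  [load 90/110]
  70 → break 5 (new)  [load 70/110]
  50 → break 6 (new)  [load 50/110]
  80 → break 7 (new)  [load 80/110]
7 commercial breaks opened.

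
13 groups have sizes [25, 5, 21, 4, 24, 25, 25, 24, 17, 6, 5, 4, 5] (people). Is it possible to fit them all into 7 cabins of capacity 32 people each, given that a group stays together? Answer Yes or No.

A valid assignment using 7 cabins:
  cabin 1: 25 + 6 = 31
  cabin 2: 25 + 5 = 30
  cabin 3: 25 + 5 = 30
  cabin 4: 24 + 5 = 29
  cabin 5: 24 + 4 + 4 = 32
  cabin 6: 21 = 21
  cabin 7: 17 = 17
Every load is within 32 people, so 7 cabins suffice.

Yes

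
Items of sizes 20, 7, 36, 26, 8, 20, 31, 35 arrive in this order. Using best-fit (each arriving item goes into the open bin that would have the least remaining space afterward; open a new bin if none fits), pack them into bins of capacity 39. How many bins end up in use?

  20 → bin 1 (new)  [load 20/39]
  7 → bin 1  [load 27/39]
  36 → bin 2 (new)  [load 36/39]
  26 → bin 3 (new)  [load 26/39]
  8 → bin 1  [load 35/39]
  20 → bin 4 (new)  [load 20/39]
  31 → bin 5 (new)  [load 31/39]
  35 → bin 6 (new)  [load 35/39]
6 bins opened.

6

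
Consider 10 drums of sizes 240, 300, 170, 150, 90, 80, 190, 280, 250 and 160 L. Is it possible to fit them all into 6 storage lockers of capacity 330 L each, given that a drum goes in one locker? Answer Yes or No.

No

Total = 1910 L; ⌈1910/330⌉ = 6.
The bound of 6 does not rule out 6, but exhaustive search shows no assignment into 6 storage lockers of capacity 330 L exists — the minimum is 7.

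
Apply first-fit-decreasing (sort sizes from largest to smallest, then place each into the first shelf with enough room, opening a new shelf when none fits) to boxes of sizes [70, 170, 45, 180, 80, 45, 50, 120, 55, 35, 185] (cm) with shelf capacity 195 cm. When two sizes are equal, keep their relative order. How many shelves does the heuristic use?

Sorted descending: 185, 180, 170, 120, 80, 70, 55, 50, 45, 45, 35.
  185 → shelf 1 (new)  [load 185/195]
  180 → shelf 2 (new)  [load 180/195]
  170 → shelf 3 (new)  [load 170/195]
  120 → shelf 4 (new)  [load 120/195]
  80 → shelf 5 (new)  [load 80/195]
  70 → shelf 4  [load 190/195]
  55 → shelf 5  [load 135/195]
  50 → shelf 5  [load 185/195]
  45 → shelf 6 (new)  [load 45/195]
  45 → shelf 6  [load 90/195]
  35 → shelf 6  [load 125/195]
6 shelves opened.

6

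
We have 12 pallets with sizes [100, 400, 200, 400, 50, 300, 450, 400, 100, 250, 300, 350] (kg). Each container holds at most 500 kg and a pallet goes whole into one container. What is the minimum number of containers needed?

Total = 450 + 400 + 400 + 400 + 350 + 300 + 300 + 250 + 200 + 100 + 100 + 50 = 3300 kg.
Lower bound: ⌈3300/500⌉ = 7 containers.
A packing using 8 containers:
  container 1: 450 + 50 = 500
  container 2: 400 + 100 = 500
  container 3: 400 + 100 = 500
  container 4: 400 = 400
  container 5: 350 = 350
  container 6: 300 + 200 = 500
  container 7: 300 = 300
  container 8: 250 = 250
No arrangement into 7 containers stays within capacity, so 8 is optimal.

8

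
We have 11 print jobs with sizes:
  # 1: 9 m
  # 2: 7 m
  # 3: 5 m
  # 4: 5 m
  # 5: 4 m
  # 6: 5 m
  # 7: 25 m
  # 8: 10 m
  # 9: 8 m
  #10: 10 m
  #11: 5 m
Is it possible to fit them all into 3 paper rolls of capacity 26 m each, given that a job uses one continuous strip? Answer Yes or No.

No

Total = 93 m; ⌈93/26⌉ = 4.
At least 4 paper rolls are required, but only 3 are allowed.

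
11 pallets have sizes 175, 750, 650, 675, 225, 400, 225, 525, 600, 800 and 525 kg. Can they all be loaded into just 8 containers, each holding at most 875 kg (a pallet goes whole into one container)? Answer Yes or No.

Yes

A valid assignment using 8 containers:
  container 1: 800 = 800
  container 2: 750 = 750
  container 3: 675 + 175 = 850
  container 4: 650 + 225 = 875
  container 5: 600 + 225 = 825
  container 6: 525 = 525
  container 7: 525 = 525
  container 8: 400 = 400
Every load is within 875 kg, so 8 containers suffice.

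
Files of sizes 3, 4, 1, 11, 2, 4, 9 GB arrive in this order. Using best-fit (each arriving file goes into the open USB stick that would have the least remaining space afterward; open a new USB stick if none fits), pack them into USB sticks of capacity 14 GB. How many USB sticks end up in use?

3

  3 → USB stick 1 (new)  [load 3/14]
  4 → USB stick 1  [load 7/14]
  1 → USB stick 1  [load 8/14]
  11 → USB stick 2 (new)  [load 11/14]
  2 → USB stick 2  [load 13/14]
  4 → USB stick 1  [load 12/14]
  9 → USB stick 3 (new)  [load 9/14]
3 USB sticks opened.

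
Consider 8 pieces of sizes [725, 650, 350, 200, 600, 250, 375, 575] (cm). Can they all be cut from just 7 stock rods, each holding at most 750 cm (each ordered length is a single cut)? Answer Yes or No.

A valid assignment using 6 stock rods:
  stock rod 1: 725 = 725
  stock rod 2: 650 = 650
  stock rod 3: 600 = 600
  stock rod 4: 575 = 575
  stock rod 5: 375 + 350 = 725
  stock rod 6: 250 + 200 = 450
That uses only 6 ≤ 7, so 7 stock rods are enough.

Yes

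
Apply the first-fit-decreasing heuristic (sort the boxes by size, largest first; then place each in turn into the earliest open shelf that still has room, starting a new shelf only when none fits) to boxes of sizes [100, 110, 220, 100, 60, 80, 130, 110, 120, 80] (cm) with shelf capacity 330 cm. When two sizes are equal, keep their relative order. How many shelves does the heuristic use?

Sorted descending: 220, 130, 120, 110, 110, 100, 100, 80, 80, 60.
  220 → shelf 1 (new)  [load 220/330]
  130 → shelf 2 (new)  [load 130/330]
  120 → shelf 2  [load 250/330]
  110 → shelf 1  [load 330/330]
  110 → shelf 3 (new)  [load 110/330]
  100 → shelf 3  [load 210/330]
  100 → shelf 3  [load 310/330]
  80 → shelf 2  [load 330/330]
  80 → shelf 4 (new)  [load 80/330]
  60 → shelf 4  [load 140/330]
4 shelves opened.

4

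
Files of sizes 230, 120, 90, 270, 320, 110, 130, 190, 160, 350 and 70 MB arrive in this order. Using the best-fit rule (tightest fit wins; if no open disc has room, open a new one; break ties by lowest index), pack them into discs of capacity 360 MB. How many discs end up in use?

  230 → disc 1 (new)  [load 230/360]
  120 → disc 1  [load 350/360]
  90 → disc 2 (new)  [load 90/360]
  270 → disc 2  [load 360/360]
  320 → disc 3 (new)  [load 320/360]
  110 → disc 4 (new)  [load 110/360]
  130 → disc 4  [load 240/360]
  190 → disc 5 (new)  [load 190/360]
  160 → disc 5  [load 350/360]
  350 → disc 6 (new)  [load 350/360]
  70 → disc 4  [load 310/360]
6 discs opened.

6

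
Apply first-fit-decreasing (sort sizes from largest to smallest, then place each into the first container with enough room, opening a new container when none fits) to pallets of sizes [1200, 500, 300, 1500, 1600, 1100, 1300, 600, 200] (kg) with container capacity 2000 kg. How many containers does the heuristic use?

Sorted descending: 1600, 1500, 1300, 1200, 1100, 600, 500, 300, 200.
  1600 → container 1 (new)  [load 1600/2000]
  1500 → container 2 (new)  [load 1500/2000]
  1300 → container 3 (new)  [load 1300/2000]
  1200 → container 4 (new)  [load 1200/2000]
  1100 → container 5 (new)  [load 1100/2000]
  600 → container 3  [load 1900/2000]
  500 → container 2  [load 2000/2000]
  300 → container 1  [load 1900/2000]
  200 → container 4  [load 1400/2000]
5 containers opened.

5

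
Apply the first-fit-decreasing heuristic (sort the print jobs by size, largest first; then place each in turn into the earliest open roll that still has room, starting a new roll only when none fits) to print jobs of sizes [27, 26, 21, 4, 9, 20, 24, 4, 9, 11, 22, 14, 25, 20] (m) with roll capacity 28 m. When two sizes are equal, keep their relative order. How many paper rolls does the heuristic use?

10

Sorted descending: 27, 26, 25, 24, 22, 21, 20, 20, 14, 11, 9, 9, 4, 4.
  27 → roll 1 (new)  [load 27/28]
  26 → roll 2 (new)  [load 26/28]
  25 → roll 3 (new)  [load 25/28]
  24 → roll 4 (new)  [load 24/28]
  22 → roll 5 (new)  [load 22/28]
  21 → roll 6 (new)  [load 21/28]
  20 → roll 7 (new)  [load 20/28]
  20 → roll 8 (new)  [load 20/28]
  14 → roll 9 (new)  [load 14/28]
  11 → roll 9  [load 25/28]
  9 → roll 10 (new)  [load 9/28]
  9 → roll 10  [load 18/28]
  4 → roll 4  [load 28/28]
  4 → roll 5  [load 26/28]
10 paper rolls opened.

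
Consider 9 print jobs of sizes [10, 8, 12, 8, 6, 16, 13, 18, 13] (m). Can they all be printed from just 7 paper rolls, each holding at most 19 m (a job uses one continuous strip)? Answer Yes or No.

A valid assignment using 7 paper rolls:
  roll 1: 18 = 18
  roll 2: 16 = 16
  roll 3: 13 + 6 = 19
  roll 4: 13 = 13
  roll 5: 12 = 12
  roll 6: 10 + 8 = 18
  roll 7: 8 = 8
Every load is within 19 m, so 7 paper rolls suffice.

Yes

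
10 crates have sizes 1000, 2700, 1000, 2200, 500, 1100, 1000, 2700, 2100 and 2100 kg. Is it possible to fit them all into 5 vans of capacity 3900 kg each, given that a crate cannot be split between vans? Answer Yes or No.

Yes

A valid assignment using 5 vans:
  van 1: 2700 + 1100 = 3800
  van 2: 2700 + 1000 = 3700
  van 3: 2200 + 1000 + 500 = 3700
  van 4: 2100 + 1000 = 3100
  van 5: 2100 = 2100
Every load is within 3900 kg, so 5 vans suffice.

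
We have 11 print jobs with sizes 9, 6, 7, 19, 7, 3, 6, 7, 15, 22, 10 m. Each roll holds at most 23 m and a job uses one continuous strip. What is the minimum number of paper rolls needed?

Total = 22 + 19 + 15 + 10 + 9 + 7 + 7 + 7 + 6 + 6 + 3 = 111 m.
Lower bound: ⌈111/23⌉ = 5 paper rolls.
A packing using 5 paper rolls:
  roll 1: 22 = 22
  roll 2: 19 + 3 = 22
  roll 3: 15 + 7 = 22
  roll 4: 10 + 7 + 6 = 23
  roll 5: 9 + 7 + 6 = 22
This matches the lower bound, so 5 is optimal.

5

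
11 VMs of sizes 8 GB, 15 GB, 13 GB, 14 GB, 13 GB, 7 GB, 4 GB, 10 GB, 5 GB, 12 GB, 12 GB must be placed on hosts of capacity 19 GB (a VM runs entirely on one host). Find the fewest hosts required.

Total = 15 + 14 + 13 + 13 + 12 + 12 + 10 + 8 + 7 + 5 + 4 = 113 GB.
Lower bound: ⌈113/19⌉ = 6 hosts.
Also, 7 VMs each exceed 19/2 GB, and no two of those can share a host, so at least 7 hosts are needed.
A packing using 7 hosts:
  host 1: 15 + 4 = 19
  host 2: 14 + 5 = 19
  host 3: 13 = 13
  host 4: 13 = 13
  host 5: 12 + 7 = 19
  host 6: 12 = 12
  host 7: 10 + 8 = 18
This matches the lower bound, so 7 is optimal.

7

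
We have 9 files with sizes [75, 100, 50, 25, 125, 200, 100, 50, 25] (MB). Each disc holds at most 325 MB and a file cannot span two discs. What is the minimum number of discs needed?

Total = 200 + 125 + 100 + 100 + 75 + 50 + 50 + 25 + 25 = 750 MB.
Lower bound: ⌈750/325⌉ = 3 discs.
A packing using 3 discs:
  disc 1: 200 + 125 = 325
  disc 2: 100 + 100 + 75 + 50 = 325
  disc 3: 50 + 25 + 25 = 100
This matches the lower bound, so 3 is optimal.

3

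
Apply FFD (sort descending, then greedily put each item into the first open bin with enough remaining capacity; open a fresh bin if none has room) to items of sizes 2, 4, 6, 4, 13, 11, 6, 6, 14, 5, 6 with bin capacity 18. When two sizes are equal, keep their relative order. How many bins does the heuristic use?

5

Sorted descending: 14, 13, 11, 6, 6, 6, 6, 5, 4, 4, 2.
  14 → bin 1 (new)  [load 14/18]
  13 → bin 2 (new)  [load 13/18]
  11 → bin 3 (new)  [load 11/18]
  6 → bin 3  [load 17/18]
  6 → bin 4 (new)  [load 6/18]
  6 → bin 4  [load 12/18]
  6 → bin 4  [load 18/18]
  5 → bin 2  [load 18/18]
  4 → bin 1  [load 18/18]
  4 → bin 5 (new)  [load 4/18]
  2 → bin 5  [load 6/18]
5 bins opened.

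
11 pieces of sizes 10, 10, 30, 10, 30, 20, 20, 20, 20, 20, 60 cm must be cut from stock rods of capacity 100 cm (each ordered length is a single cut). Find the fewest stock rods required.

3

Total = 60 + 30 + 30 + 20 + 20 + 20 + 20 + 20 + 10 + 10 + 10 = 250 cm.
Lower bound: ⌈250/100⌉ = 3 stock rods.
A packing using 3 stock rods:
  stock rod 1: 60 + 30 + 10 = 100
  stock rod 2: 30 + 20 + 20 + 20 + 10 = 100
  stock rod 3: 20 + 20 + 10 = 50
This matches the lower bound, so 3 is optimal.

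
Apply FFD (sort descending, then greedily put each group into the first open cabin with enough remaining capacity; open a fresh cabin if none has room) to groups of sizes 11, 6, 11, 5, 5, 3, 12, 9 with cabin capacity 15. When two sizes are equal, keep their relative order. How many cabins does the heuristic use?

5

Sorted descending: 12, 11, 11, 9, 6, 5, 5, 3.
  12 → cabin 1 (new)  [load 12/15]
  11 → cabin 2 (new)  [load 11/15]
  11 → cabin 3 (new)  [load 11/15]
  9 → cabin 4 (new)  [load 9/15]
  6 → cabin 4  [load 15/15]
  5 → cabin 5 (new)  [load 5/15]
  5 → cabin 5  [load 10/15]
  3 → cabin 1  [load 15/15]
5 cabins opened.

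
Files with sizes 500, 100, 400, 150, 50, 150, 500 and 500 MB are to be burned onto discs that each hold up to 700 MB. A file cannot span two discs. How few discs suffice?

4

Total = 500 + 500 + 500 + 400 + 150 + 150 + 100 + 50 = 2350 MB.
Lower bound: ⌈2350/700⌉ = 4 discs.
A packing using 4 discs:
  disc 1: 500 + 150 + 50 = 700
  disc 2: 500 + 150 = 650
  disc 3: 500 + 100 = 600
  disc 4: 400 = 400
This matches the lower bound, so 4 is optimal.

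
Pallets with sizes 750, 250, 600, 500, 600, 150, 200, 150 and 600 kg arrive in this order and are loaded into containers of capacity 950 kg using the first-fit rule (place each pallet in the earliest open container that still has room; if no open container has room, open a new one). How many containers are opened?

5

  750 → container 1 (new)  [load 750/950]
  250 → container 2 (new)  [load 250/950]
  600 → container 2  [load 850/950]
  500 → container 3 (new)  [load 500/950]
  600 → container 4 (new)  [load 600/950]
  150 → container 1  [load 900/950]
  200 → container 3  [load 700/950]
  150 → container 3  [load 850/950]
  600 → container 5 (new)  [load 600/950]
5 containers opened.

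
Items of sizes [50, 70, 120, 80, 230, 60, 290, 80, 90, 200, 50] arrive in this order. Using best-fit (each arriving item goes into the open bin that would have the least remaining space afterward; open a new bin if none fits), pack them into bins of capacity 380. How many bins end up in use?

  50 → bin 1 (new)  [load 50/380]
  70 → bin 1  [load 120/380]
  120 → bin 1  [load 240/380]
  80 → bin 1  [load 320/380]
  230 → bin 2 (new)  [load 230/380]
  60 → bin 1  [load 380/380]
  290 → bin 3 (new)  [load 290/380]
  80 → bin 3  [load 370/380]
  90 → bin 2  [load 320/380]
  200 → bin 4 (new)  [load 200/380]
  50 → bin 2  [load 370/380]
4 bins opened.

4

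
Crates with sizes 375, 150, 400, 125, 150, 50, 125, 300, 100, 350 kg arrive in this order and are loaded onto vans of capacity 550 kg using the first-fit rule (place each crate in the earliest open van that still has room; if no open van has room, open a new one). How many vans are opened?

  375 → van 1 (new)  [load 375/550]
  150 → van 1  [load 525/550]
  400 → van 2 (new)  [load 400/550]
  125 → van 2  [load 525/550]
  150 → van 3 (new)  [load 150/550]
  50 → van 3  [load 200/550]
  125 → van 3  [load 325/550]
  300 → van 4 (new)  [load 300/550]
  100 → van 3  [load 425/550]
  350 → van 5 (new)  [load 350/550]
5 vans opened.

5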